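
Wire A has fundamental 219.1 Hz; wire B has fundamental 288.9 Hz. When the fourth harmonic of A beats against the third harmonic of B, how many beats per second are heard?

Fourth harmonic of the first: 4·219.1 = 876.4 Hz.
Third harmonic of the second: 3·288.9 = 866.7 Hz.
f_beat = |876.4 − 866.7| = 9.7 Hz.

9.7 Hz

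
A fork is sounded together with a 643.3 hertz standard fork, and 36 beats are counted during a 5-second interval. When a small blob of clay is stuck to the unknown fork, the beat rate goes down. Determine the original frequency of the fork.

650.5 Hz

Beat frequency = 36/5 = 7.2 Hz.
|f − 643.3| = 7.2, so the fork was at either 636.1 Hz or 650.5 Hz.
Adding mass to a fork lowers its frequency; the adjustment lowers the fork's frequency.
The beat rate fell, so the adjustment moved the fork toward 643.3 Hz — it must have started above the reference.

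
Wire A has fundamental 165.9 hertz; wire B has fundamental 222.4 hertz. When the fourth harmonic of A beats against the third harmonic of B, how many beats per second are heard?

Fourth harmonic of the first: 4·165.9 = 663.6 Hz.
Third harmonic of the second: 3·222.4 = 667.2 Hz.
f_beat = |663.6 − 667.2| = 3.6 Hz.

3.6 Hz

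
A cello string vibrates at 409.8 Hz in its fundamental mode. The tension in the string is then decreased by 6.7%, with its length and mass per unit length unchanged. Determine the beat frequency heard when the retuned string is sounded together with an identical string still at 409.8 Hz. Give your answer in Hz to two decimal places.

For a string, f ∝ √T, so the new frequency is 409.8·√0.933 = 395.8337 Hz.
f_beat = |395.8337 − 409.8| = 13.97 Hz.

13.97 Hz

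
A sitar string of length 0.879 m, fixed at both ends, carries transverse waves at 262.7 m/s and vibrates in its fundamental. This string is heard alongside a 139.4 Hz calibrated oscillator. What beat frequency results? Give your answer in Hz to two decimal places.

10.03 Hz

For a string fixed at both ends, f_n = n·v/(2L) = 1·262.7/(2·0.879) = 149.4312 Hz.
f_beat = |149.4312 − 139.4| = 10.03 Hz.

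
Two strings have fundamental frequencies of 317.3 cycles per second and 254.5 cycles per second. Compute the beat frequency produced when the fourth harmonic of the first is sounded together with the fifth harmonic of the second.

3.3 Hz

Fourth harmonic of the first: 4·317.3 = 1269.2 Hz.
Fifth harmonic of the second: 5·254.5 = 1272.5 Hz.
f_beat = |1269.2 − 1272.5| = 3.3 Hz.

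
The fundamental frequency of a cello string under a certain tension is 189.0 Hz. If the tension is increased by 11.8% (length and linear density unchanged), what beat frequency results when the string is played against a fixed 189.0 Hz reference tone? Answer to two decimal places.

10.84 Hz

For a string, f ∝ √T, so the new frequency is 189.0·√1.118 = 199.8401 Hz.
f_beat = |199.8401 − 189.0| = 10.84 Hz.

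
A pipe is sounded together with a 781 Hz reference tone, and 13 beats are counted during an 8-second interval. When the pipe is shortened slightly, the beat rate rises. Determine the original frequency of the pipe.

782.625 Hz

Beat frequency = 13/8 = 1.625 Hz.
|f − 781| = 1.625, so the pipe was at either 779.375 Hz or 782.625 Hz.
A shorter pipe has a higher fundamental; the adjustment raises the pipe's frequency.
The beat rate rose, so the adjustment moved the pipe further from 781 Hz — it was already above the reference.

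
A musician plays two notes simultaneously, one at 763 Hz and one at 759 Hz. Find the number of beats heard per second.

Beats arise from superposition of two nearby frequencies; the beat rate is |f₁ − f₂|.
|763 − 759| = 4 Hz.

4 Hz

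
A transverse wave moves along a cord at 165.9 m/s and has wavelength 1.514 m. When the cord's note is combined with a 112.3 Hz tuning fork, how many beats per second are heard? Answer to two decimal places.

2.72 Hz

Source frequency f = v/λ = 165.9/1.514 = 109.5773 Hz.
f_beat = |109.5773 − 112.3| = 2.72 Hz.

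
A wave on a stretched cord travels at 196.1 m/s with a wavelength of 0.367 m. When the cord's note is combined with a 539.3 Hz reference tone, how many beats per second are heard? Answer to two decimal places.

4.97 Hz

Source frequency f = v/λ = 196.1/0.367 = 534.3324 Hz.
f_beat = |534.3324 − 539.3| = 4.97 Hz.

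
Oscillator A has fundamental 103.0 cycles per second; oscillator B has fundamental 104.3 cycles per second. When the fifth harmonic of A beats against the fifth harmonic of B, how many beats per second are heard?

Fifth harmonic of the first: 5·103.0 = 515.0 Hz.
Fifth harmonic of the second: 5·104.3 = 521.5 Hz.
f_beat = |515.0 − 521.5| = 6.5 Hz.

6.5 Hz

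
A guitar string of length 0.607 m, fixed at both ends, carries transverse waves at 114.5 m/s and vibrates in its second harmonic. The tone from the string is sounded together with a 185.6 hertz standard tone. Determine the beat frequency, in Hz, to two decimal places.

For a string fixed at both ends, f_n = n·v/(2L) = 2·114.5/(2·0.607) = 188.6326 Hz.
f_beat = |188.6326 − 185.6| = 3.03 Hz.

3.03 Hz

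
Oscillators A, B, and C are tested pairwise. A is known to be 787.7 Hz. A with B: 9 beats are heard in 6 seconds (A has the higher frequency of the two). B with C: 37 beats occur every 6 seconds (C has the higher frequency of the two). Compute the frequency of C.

A–B: Beat frequency = 9/6 = 1.5 Hz.
B is below A, so f_B = 787.7 − 1.5 = 786.2 Hz.
B–C: Beat frequency = 37/6 = 6.1667 Hz.
C is above B, so f_C = 786.2 + 6.1667 = 792.3667 Hz.

792.3667 Hz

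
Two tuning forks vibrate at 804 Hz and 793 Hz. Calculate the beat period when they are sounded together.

f_beat = |804 − 793| = 11 Hz.
Beat period T = 1 / f_beat = 1 / 11 s.

0.091 s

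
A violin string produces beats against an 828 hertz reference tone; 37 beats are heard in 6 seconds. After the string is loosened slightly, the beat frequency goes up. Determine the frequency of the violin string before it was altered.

821.8333 Hz

Beat frequency = 37/6 = 6.1667 Hz.
|f − 828| = 6.1667, so the violin string was at either 821.8333 Hz or 834.1667 Hz.
Reducing tension lowers a string's frequency; the adjustment lowers the violin string's frequency.
The beat rate rose, so the adjustment moved the violin string further from 828 Hz — it was already below the reference.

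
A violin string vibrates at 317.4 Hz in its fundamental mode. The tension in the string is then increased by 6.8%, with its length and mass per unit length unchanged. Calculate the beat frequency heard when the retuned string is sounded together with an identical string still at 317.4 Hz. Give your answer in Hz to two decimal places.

For a string, f ∝ √T, so the new frequency is 317.4·√1.068 = 328.0141 Hz.
f_beat = |328.0141 − 317.4| = 10.61 Hz.

10.61 Hz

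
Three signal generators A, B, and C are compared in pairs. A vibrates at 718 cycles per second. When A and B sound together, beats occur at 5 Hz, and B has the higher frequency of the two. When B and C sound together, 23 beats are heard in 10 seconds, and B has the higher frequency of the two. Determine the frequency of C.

720.7 Hz

B is above A, so f_B = 718 + 5 = 723 Hz.
B–C: Beat frequency = 23/10 = 2.3 Hz.
C is below B, so f_C = 723 − 2.3 = 720.7 Hz.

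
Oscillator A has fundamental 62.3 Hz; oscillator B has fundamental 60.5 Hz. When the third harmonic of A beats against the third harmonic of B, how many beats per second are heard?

Third harmonic of the first: 3·62.3 = 186.9 Hz.
Third harmonic of the second: 3·60.5 = 181.5 Hz.
f_beat = |186.9 − 181.5| = 5.4 Hz.

5.4 Hz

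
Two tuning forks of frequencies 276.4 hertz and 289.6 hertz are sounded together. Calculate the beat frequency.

The beat frequency equals the magnitude of the frequency difference.
|276.4 − 289.6| = 13.2 Hz.

13.2 Hz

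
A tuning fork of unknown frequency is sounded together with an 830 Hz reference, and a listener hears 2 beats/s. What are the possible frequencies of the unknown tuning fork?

828 Hz or 832 Hz

|f − 830| = 2, so f = 830 ± 2.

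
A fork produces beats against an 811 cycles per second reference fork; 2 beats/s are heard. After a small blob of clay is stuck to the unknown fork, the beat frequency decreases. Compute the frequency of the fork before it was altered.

|f − 811| = 2, so the fork was at either 809 Hz or 813 Hz.
Adding mass to a fork lowers its frequency; the adjustment lowers the fork's frequency.
The beat rate fell, so the adjustment moved the fork toward 811 Hz — it must have started above the reference.

813 Hz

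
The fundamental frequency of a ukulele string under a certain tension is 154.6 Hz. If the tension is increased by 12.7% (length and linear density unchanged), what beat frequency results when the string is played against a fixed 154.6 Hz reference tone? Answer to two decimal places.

9.52 Hz

For a string, f ∝ √T, so the new frequency is 154.6·√1.127 = 164.1238 Hz.
f_beat = |164.1238 − 154.6| = 9.52 Hz.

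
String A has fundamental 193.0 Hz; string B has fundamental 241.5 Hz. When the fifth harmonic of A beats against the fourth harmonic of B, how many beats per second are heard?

1.0 Hz

Fifth harmonic of the first: 5·193.0 = 965.0 Hz.
Fourth harmonic of the second: 4·241.5 = 966.0 Hz.
f_beat = |965.0 − 966.0| = 1.0 Hz.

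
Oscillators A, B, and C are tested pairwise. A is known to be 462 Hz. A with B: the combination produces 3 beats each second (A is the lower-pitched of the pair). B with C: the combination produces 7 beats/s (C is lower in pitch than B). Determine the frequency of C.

B is above A, so f_B = 462 + 3 = 465 Hz.
C is below B, so f_C = 465 − 7 = 458 Hz.

458 Hz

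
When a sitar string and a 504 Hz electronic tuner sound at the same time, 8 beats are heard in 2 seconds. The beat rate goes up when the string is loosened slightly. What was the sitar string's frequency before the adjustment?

500 Hz

Beat frequency = 8/2 = 4 Hz.
|f − 504| = 4, so the sitar string was at either 500 Hz or 508 Hz.
Reducing tension lowers a string's frequency; the adjustment lowers the sitar string's frequency.
The beat rate rose, so the adjustment moved the sitar string further from 504 Hz — it was already below the reference.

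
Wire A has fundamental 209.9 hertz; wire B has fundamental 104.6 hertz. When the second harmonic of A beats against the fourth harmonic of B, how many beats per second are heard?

1.4 Hz

Second harmonic of the first: 2·209.9 = 419.8 Hz.
Fourth harmonic of the second: 4·104.6 = 418.4 Hz.
f_beat = |419.8 − 418.4| = 1.4 Hz.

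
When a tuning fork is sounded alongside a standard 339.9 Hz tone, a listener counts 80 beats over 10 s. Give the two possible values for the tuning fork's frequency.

Beat frequency = 80/10 = 8 Hz.
|f − 339.9| = 8, so f = 339.9 ± 8.

331.9 Hz or 347.9 Hz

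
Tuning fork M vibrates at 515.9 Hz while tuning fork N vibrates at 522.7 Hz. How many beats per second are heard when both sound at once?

Beats arise from superposition of two nearby frequencies; the beat rate is |f₁ − f₂|.
|515.9 − 522.7| = 6.8 Hz.

6.8 Hz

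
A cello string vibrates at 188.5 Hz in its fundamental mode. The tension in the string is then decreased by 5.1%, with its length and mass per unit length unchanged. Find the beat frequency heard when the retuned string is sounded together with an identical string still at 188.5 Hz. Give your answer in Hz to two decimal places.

For a string, f ∝ √T, so the new frequency is 188.5·√0.949 = 183.6303 Hz.
f_beat = |183.6303 − 188.5| = 4.87 Hz.

4.87 Hz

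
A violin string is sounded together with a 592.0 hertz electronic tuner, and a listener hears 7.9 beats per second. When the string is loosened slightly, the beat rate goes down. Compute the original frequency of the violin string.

599.9 Hz

|f − 592.0| = 7.9, so the violin string was at either 584.1 Hz or 599.9 Hz.
Reducing tension lowers a string's frequency; the adjustment lowers the violin string's frequency.
The beat rate fell, so the adjustment moved the violin string toward 592.0 Hz — it must have started above the reference.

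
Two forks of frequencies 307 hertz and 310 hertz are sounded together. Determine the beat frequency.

3 Hz

The beat frequency equals the magnitude of the frequency difference.
|307 − 310| = 3 Hz.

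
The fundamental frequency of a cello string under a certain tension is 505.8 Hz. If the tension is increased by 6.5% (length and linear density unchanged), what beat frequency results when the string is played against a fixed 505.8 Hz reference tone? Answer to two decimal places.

16.18 Hz

For a string, f ∝ √T, so the new frequency is 505.8·√1.065 = 521.9797 Hz.
f_beat = |521.9797 − 505.8| = 16.18 Hz.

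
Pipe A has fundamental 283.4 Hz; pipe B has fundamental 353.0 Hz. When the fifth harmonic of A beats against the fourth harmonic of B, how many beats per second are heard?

5.0 Hz

Fifth harmonic of the first: 5·283.4 = 1417.0 Hz.
Fourth harmonic of the second: 4·353.0 = 1412.0 Hz.
f_beat = |1417.0 − 1412.0| = 5.0 Hz.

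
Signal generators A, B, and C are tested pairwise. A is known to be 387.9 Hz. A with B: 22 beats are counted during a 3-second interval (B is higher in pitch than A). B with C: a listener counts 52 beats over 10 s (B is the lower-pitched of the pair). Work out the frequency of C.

A–B: Beat frequency = 22/3 = 7.3333 Hz.
B is above A, so f_B = 387.9 + 7.3333 = 395.2333 Hz.
B–C: Beat frequency = 52/10 = 5.2 Hz.
C is above B, so f_C = 395.2333 + 5.2 = 400.4333 Hz.

400.4333 Hz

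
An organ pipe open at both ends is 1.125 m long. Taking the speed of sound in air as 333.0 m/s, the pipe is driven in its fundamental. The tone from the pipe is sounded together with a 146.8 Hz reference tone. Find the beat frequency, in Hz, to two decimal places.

1.20 Hz

Open pipe: f_n = n·v/(2L) = 1·333.0/(2·1.125) = 148.0000 Hz.
f_beat = |148.0000 − 146.8| = 1.20 Hz.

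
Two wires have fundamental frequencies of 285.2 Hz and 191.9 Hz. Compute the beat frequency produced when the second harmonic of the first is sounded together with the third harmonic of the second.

Second harmonic of the first: 2·285.2 = 570.4 Hz.
Third harmonic of the second: 3·191.9 = 575.7 Hz.
f_beat = |570.4 − 575.7| = 5.3 Hz.

5.3 Hz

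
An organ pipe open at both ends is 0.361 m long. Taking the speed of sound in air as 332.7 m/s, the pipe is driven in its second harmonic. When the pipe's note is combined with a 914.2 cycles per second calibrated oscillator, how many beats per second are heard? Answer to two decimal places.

Open pipe: f_n = n·v/(2L) = 2·332.7/(2·0.361) = 921.6066 Hz.
f_beat = |921.6066 − 914.2| = 7.41 Hz.

7.41 Hz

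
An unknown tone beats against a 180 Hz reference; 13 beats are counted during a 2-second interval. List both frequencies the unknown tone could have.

173.5 Hz or 186.5 Hz

Beat frequency = 13/2 = 6.5 Hz.
|f − 180| = 6.5, so f = 180 ± 6.5.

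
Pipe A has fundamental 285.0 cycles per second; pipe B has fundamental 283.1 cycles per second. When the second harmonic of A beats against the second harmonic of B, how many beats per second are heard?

3.8 Hz

Second harmonic of the first: 2·285.0 = 570.0 Hz.
Second harmonic of the second: 2·283.1 = 566.2 Hz.
f_beat = |570.0 − 566.2| = 3.8 Hz.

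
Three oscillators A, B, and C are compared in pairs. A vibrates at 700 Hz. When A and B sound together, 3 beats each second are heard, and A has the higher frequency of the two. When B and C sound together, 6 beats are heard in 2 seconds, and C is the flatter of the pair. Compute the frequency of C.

B is below A, so f_B = 700 − 3 = 697 Hz.
B–C: Beat frequency = 6/2 = 3 Hz.
C is below B, so f_C = 697 − 3 = 694 Hz.

694 Hz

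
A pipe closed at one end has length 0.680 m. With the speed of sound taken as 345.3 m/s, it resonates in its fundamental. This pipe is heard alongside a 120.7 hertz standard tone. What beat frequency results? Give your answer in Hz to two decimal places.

6.25 Hz

Closed pipe (odd harmonics): f_n = n·v/(4L) = 1·345.3/(4·0.680) = 126.9485 Hz.
f_beat = |126.9485 − 120.7| = 6.25 Hz.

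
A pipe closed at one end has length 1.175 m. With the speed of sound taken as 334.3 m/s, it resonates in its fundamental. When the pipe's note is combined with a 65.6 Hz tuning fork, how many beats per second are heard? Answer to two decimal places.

Closed pipe (odd harmonics): f_n = n·v/(4L) = 1·334.3/(4·1.175) = 71.1277 Hz.
f_beat = |71.1277 − 65.6| = 5.53 Hz.

5.53 Hz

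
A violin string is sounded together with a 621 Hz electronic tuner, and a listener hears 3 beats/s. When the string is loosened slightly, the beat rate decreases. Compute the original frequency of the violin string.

624 Hz

|f − 621| = 3, so the violin string was at either 618 Hz or 624 Hz.
Reducing tension lowers a string's frequency; the adjustment lowers the violin string's frequency.
The beat rate fell, so the adjustment moved the violin string toward 621 Hz — it must have started above the reference.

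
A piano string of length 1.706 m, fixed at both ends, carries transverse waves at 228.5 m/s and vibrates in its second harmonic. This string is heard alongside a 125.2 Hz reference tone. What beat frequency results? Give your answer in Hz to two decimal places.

For a string fixed at both ends, f_n = n·v/(2L) = 2·228.5/(2·1.706) = 133.9390 Hz.
f_beat = |133.9390 − 125.2| = 8.74 Hz.

8.74 Hz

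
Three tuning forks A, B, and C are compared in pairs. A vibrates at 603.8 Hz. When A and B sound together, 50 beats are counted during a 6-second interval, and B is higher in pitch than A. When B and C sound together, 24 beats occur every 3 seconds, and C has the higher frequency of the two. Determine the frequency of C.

A–B: Beat frequency = 50/6 = 8.3333 Hz.
B is above A, so f_B = 603.8 + 8.3333 = 612.1333 Hz.
B–C: Beat frequency = 24/3 = 8 Hz.
C is above B, so f_C = 612.1333 + 8 = 620.1333 Hz.

620.1333 Hz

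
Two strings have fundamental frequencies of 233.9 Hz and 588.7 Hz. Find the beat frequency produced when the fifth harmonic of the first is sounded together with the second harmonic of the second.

Fifth harmonic of the first: 5·233.9 = 1169.5 Hz.
Second harmonic of the second: 2·588.7 = 1177.4 Hz.
f_beat = |1169.5 − 1177.4| = 7.9 Hz.

7.9 Hz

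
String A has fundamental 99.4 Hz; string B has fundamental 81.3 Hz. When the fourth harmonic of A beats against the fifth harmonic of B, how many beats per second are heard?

Fourth harmonic of the first: 4·99.4 = 397.6 Hz.
Fifth harmonic of the second: 5·81.3 = 406.5 Hz.
f_beat = |397.6 − 406.5| = 8.9 Hz.

8.9 Hz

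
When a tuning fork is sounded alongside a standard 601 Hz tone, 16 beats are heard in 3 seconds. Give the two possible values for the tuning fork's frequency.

Beat frequency = 16/3 = 5.3333 Hz.
|f − 601| = 5.3333, so f = 601 ± 5.3333.

595.6667 Hz or 606.3333 Hz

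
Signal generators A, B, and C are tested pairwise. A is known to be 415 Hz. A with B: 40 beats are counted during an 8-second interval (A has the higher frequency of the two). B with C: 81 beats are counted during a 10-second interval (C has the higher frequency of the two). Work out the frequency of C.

418.1 Hz

A–B: Beat frequency = 40/8 = 5 Hz.
B is below A, so f_B = 415 − 5 = 410 Hz.
B–C: Beat frequency = 81/10 = 8.1 Hz.
C is above B, so f_C = 410 + 8.1 = 418.1 Hz.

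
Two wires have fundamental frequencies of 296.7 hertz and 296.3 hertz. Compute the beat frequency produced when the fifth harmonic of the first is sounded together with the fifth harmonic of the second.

2.0 Hz

Fifth harmonic of the first: 5·296.7 = 1483.5 Hz.
Fifth harmonic of the second: 5·296.3 = 1481.5 Hz.
f_beat = |1483.5 − 1481.5| = 2.0 Hz.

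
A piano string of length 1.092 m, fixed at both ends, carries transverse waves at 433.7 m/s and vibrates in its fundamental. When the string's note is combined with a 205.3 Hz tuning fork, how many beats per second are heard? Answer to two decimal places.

6.72 Hz

For a string fixed at both ends, f_n = n·v/(2L) = 1·433.7/(2·1.092) = 198.5806 Hz.
f_beat = |198.5806 − 205.3| = 6.72 Hz.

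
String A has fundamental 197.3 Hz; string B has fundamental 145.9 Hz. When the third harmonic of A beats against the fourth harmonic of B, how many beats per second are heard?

8.3 Hz

Third harmonic of the first: 3·197.3 = 591.9 Hz.
Fourth harmonic of the second: 4·145.9 = 583.6 Hz.
f_beat = |591.9 − 583.6| = 8.3 Hz.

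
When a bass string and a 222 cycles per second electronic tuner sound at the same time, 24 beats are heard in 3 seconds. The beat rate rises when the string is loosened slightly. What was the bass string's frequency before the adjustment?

Beat frequency = 24/3 = 8 Hz.
|f − 222| = 8, so the bass string was at either 214 Hz or 230 Hz.
Reducing tension lowers a string's frequency; the adjustment lowers the bass string's frequency.
The beat rate rose, so the adjustment moved the bass string further from 222 Hz — it was already below the reference.

214 Hz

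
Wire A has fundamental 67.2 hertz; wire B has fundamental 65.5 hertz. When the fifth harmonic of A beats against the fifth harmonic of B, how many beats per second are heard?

8.5 Hz

Fifth harmonic of the first: 5·67.2 = 336.0 Hz.
Fifth harmonic of the second: 5·65.5 = 327.5 Hz.
f_beat = |336.0 − 327.5| = 8.5 Hz.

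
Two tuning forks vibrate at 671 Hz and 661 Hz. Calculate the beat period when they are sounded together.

0.100 s

f_beat = |671 − 661| = 10 Hz.
Beat period T = 1 / f_beat = 1 / 10 s.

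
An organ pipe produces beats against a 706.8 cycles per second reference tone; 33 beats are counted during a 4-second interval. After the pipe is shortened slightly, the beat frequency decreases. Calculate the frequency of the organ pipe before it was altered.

Beat frequency = 33/4 = 8.25 Hz.
|f − 706.8| = 8.25, so the organ pipe was at either 698.55 Hz or 715.05 Hz.
A shorter pipe has a higher fundamental; the adjustment raises the organ pipe's frequency.
The beat rate fell, so the adjustment moved the organ pipe toward 706.8 Hz — it must have started below the reference.

698.55 Hz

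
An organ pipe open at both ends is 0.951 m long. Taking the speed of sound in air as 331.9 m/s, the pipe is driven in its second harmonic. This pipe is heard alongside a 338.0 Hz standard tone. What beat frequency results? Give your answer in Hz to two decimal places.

Open pipe: f_n = n·v/(2L) = 2·331.9/(2·0.951) = 349.0011 Hz.
f_beat = |349.0011 − 338.0| = 11.00 Hz.

11.00 Hz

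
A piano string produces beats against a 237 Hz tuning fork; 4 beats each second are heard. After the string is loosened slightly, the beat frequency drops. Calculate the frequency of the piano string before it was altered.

241 Hz

|f − 237| = 4, so the piano string was at either 233 Hz or 241 Hz.
Reducing tension lowers a string's frequency; the adjustment lowers the piano string's frequency.
The beat rate fell, so the adjustment moved the piano string toward 237 Hz — it must have started above the reference.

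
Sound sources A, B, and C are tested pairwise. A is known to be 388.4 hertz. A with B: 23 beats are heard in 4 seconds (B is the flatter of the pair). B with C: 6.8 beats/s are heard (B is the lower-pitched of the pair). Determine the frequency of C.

389.45 Hz

A–B: Beat frequency = 23/4 = 5.75 Hz.
B is below A, so f_B = 388.4 − 5.75 = 382.65 Hz.
C is above B, so f_C = 382.65 + 6.8 = 389.45 Hz.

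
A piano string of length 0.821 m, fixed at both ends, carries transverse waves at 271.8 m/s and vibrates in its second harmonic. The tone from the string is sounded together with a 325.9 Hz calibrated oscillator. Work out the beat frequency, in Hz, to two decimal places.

For a string fixed at both ends, f_n = n·v/(2L) = 2·271.8/(2·0.821) = 331.0597 Hz.
f_beat = |331.0597 − 325.9| = 5.16 Hz.

5.16 Hz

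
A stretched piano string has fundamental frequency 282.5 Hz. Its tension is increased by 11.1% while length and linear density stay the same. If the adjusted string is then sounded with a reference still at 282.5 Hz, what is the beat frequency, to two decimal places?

For a string, f ∝ √T, so the new frequency is 282.5·√1.111 = 297.7663 Hz.
f_beat = |297.7663 − 282.5| = 15.27 Hz.

15.27 Hz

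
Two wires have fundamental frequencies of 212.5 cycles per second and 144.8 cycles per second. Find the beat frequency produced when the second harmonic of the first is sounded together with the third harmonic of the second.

9.4 Hz

Second harmonic of the first: 2·212.5 = 425.0 Hz.
Third harmonic of the second: 3·144.8 = 434.4 Hz.
f_beat = |425.0 − 434.4| = 9.4 Hz.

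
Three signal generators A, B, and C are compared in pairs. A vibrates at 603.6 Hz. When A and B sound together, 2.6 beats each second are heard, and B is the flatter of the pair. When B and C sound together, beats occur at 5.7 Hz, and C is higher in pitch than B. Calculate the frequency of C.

B is below A, so f_B = 603.6 − 2.6 = 601 Hz.
C is above B, so f_C = 601 + 5.7 = 606.7 Hz.

606.7 Hz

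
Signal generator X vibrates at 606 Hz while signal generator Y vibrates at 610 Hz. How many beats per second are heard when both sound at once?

The beat frequency equals the magnitude of the frequency difference.
|606 − 610| = 4 Hz.

4 Hz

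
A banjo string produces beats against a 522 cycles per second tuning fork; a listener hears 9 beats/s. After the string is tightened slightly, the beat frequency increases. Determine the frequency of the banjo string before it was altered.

|f − 522| = 9, so the banjo string was at either 513 Hz or 531 Hz.
Increasing tension raises a string's frequency; the adjustment raises the banjo string's frequency.
The beat rate rose, so the adjustment moved the banjo string further from 522 Hz — it was already above the reference.

531 Hz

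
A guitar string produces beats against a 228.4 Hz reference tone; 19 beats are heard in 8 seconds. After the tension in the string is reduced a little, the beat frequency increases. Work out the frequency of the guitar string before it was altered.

Beat frequency = 19/8 = 2.375 Hz.
|f − 228.4| = 2.375, so the guitar string was at either 226.025 Hz or 230.775 Hz.
Lower tension means lower frequency; the adjustment lowers the guitar string's frequency.
The beat rate rose, so the adjustment moved the guitar string further from 228.4 Hz — it was already below the reference.

226.025 Hz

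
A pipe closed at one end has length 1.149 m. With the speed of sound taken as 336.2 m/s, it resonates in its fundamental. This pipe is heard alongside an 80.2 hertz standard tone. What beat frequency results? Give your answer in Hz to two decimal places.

Closed pipe (odd harmonics): f_n = n·v/(4L) = 1·336.2/(4·1.149) = 73.1506 Hz.
f_beat = |73.1506 − 80.2| = 7.05 Hz.

7.05 Hz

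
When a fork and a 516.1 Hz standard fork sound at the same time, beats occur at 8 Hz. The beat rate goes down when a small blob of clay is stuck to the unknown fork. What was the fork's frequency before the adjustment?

|f − 516.1| = 8, so the fork was at either 508.1 Hz or 524.1 Hz.
Adding mass to a fork lowers its frequency; the adjustment lowers the fork's frequency.
The beat rate fell, so the adjustment moved the fork toward 516.1 Hz — it must have started above the reference.

524.1 Hz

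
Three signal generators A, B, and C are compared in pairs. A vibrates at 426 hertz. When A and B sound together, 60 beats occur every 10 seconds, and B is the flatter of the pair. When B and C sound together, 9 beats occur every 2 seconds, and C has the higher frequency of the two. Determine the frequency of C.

424.5 Hz

A–B: Beat frequency = 60/10 = 6 Hz.
B is below A, so f_B = 426 − 6 = 420 Hz.
B–C: Beat frequency = 9/2 = 4.5 Hz.
C is above B, so f_C = 420 + 4.5 = 424.5 Hz.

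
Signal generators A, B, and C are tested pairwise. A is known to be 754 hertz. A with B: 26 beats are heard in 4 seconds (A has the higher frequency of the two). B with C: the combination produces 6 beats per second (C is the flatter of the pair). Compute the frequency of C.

A–B: Beat frequency = 26/4 = 6.5 Hz.
B is below A, so f_B = 754 − 6.5 = 747.5 Hz.
C is below B, so f_C = 747.5 − 6 = 741.5 Hz.

741.5 Hz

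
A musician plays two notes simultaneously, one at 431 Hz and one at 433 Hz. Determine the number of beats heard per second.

2 Hz

The beat frequency equals the magnitude of the frequency difference.
|431 − 433| = 2 Hz.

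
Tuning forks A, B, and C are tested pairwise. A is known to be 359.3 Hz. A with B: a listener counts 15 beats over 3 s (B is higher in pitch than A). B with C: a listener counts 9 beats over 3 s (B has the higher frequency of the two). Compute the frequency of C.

361.3 Hz

A–B: Beat frequency = 15/3 = 5 Hz.
B is above A, so f_B = 359.3 + 5 = 364.3 Hz.
B–C: Beat frequency = 9/3 = 3 Hz.
C is below B, so f_C = 364.3 − 3 = 361.3 Hz.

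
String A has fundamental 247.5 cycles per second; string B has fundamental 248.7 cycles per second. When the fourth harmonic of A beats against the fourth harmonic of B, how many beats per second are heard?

Fourth harmonic of the first: 4·247.5 = 990.0 Hz.
Fourth harmonic of the second: 4·248.7 = 994.8 Hz.
f_beat = |990.0 − 994.8| = 4.8 Hz.

4.8 Hz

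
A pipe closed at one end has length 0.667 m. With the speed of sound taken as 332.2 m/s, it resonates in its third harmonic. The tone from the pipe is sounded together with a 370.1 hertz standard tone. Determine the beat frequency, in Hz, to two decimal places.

3.44 Hz

Closed pipe (odd harmonics): f_n = n·v/(4L) = 3·332.2/(4·0.667) = 373.5382 Hz.
f_beat = |373.5382 − 370.1| = 3.44 Hz.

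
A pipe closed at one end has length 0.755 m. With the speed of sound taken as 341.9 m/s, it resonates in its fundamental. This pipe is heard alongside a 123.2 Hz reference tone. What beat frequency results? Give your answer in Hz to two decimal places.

Closed pipe (odd harmonics): f_n = n·v/(4L) = 1·341.9/(4·0.755) = 113.2119 Hz.
f_beat = |113.2119 − 123.2| = 9.99 Hz.

9.99 Hz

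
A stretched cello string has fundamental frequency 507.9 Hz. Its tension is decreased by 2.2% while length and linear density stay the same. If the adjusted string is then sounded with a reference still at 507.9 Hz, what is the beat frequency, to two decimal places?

For a string, f ∝ √T, so the new frequency is 507.9·√0.978 = 502.2820 Hz.
f_beat = |502.2820 − 507.9| = 5.62 Hz.

5.62 Hz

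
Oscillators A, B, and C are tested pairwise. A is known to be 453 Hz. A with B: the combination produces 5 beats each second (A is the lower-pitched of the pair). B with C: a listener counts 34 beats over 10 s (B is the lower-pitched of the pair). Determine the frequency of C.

461.4 Hz

B is above A, so f_B = 453 + 5 = 458 Hz.
B–C: Beat frequency = 34/10 = 3.4 Hz.
C is above B, so f_C = 458 + 3.4 = 461.4 Hz.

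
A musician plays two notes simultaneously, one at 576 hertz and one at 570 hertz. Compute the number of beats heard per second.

6 Hz

Beats arise from superposition of two nearby frequencies; the beat rate is |f₁ − f₂|.
|576 − 570| = 6 Hz.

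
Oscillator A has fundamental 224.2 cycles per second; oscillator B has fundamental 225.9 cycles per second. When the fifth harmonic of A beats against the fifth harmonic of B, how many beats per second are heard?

Fifth harmonic of the first: 5·224.2 = 1121.0 Hz.
Fifth harmonic of the second: 5·225.9 = 1129.5 Hz.
f_beat = |1121.0 − 1129.5| = 8.5 Hz.

8.5 Hz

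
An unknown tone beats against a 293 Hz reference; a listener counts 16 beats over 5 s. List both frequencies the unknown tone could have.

Beat frequency = 16/5 = 3.2 Hz.
|f − 293| = 3.2, so f = 293 ± 3.2.

289.8 Hz or 296.2 Hz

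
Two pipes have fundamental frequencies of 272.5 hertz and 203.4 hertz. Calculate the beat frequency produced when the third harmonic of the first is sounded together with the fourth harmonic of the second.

Third harmonic of the first: 3·272.5 = 817.5 Hz.
Fourth harmonic of the second: 4·203.4 = 813.6 Hz.
f_beat = |817.5 − 813.6| = 3.9 Hz.

3.9 Hz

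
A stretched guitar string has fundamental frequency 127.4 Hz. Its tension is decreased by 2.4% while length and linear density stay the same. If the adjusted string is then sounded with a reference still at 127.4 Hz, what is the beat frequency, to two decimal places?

1.54 Hz

For a string, f ∝ √T, so the new frequency is 127.4·√0.976 = 125.8619 Hz.
f_beat = |125.8619 − 127.4| = 1.54 Hz.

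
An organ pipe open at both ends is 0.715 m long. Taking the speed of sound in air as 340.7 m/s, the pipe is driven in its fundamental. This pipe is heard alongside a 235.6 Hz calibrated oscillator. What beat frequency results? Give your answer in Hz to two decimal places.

Open pipe: f_n = n·v/(2L) = 1·340.7/(2·0.715) = 238.2517 Hz.
f_beat = |238.2517 − 235.6| = 2.65 Hz.

2.65 Hz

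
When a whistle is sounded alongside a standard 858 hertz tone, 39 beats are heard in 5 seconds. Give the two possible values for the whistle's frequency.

850.2 Hz or 865.8 Hz

Beat frequency = 39/5 = 7.8 Hz.
|f − 858| = 7.8, so f = 858 ± 7.8.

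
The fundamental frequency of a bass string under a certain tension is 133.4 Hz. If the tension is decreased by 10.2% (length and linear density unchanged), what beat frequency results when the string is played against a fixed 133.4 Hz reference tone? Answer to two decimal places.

6.99 Hz

For a string, f ∝ √T, so the new frequency is 133.4·√0.898 = 126.4137 Hz.
f_beat = |126.4137 − 133.4| = 6.99 Hz.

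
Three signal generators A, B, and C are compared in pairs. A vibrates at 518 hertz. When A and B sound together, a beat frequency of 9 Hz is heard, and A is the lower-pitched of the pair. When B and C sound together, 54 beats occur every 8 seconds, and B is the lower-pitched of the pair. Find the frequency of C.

533.75 Hz

B is above A, so f_B = 518 + 9 = 527 Hz.
B–C: Beat frequency = 54/8 = 6.75 Hz.
C is above B, so f_C = 527 + 6.75 = 533.75 Hz.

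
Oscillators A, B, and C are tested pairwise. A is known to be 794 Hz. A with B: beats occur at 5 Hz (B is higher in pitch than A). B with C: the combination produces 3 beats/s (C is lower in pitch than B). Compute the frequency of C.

B is above A, so f_B = 794 + 5 = 799 Hz.
C is below B, so f_C = 799 − 3 = 796 Hz.

796 Hz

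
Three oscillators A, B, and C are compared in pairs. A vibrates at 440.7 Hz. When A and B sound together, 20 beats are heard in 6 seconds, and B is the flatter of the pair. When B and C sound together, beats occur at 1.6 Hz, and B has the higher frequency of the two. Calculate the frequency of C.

A–B: Beat frequency = 20/6 = 3.3333 Hz.
B is below A, so f_B = 440.7 − 3.3333 = 437.3667 Hz.
C is below B, so f_C = 437.3667 − 1.6 = 435.7667 Hz.

435.7667 Hz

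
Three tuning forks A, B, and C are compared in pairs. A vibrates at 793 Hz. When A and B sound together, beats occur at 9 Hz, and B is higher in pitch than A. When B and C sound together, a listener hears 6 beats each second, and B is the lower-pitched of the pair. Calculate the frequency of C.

808 Hz

B is above A, so f_B = 793 + 9 = 802 Hz.
C is above B, so f_C = 802 + 6 = 808 Hz.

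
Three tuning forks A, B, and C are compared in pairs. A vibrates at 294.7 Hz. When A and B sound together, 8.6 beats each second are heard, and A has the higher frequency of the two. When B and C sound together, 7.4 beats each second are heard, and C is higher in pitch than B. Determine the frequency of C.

293.5 Hz

B is below A, so f_B = 294.7 − 8.6 = 286.1 Hz.
C is above B, so f_C = 286.1 + 7.4 = 293.5 Hz.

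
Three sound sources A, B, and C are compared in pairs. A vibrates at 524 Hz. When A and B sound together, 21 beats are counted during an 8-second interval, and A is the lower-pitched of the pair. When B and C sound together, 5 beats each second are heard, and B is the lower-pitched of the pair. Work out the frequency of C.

531.625 Hz

A–B: Beat frequency = 21/8 = 2.625 Hz.
B is above A, so f_B = 524 + 2.625 = 526.625 Hz.
C is above B, so f_C = 526.625 + 5 = 531.625 Hz.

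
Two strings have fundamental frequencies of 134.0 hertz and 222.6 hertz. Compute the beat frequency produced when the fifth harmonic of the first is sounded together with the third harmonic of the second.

2.2 Hz

Fifth harmonic of the first: 5·134.0 = 670.0 Hz.
Third harmonic of the second: 3·222.6 = 667.8 Hz.
f_beat = |670.0 − 667.8| = 2.2 Hz.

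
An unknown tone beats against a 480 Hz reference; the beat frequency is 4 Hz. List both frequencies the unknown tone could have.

476 Hz or 484 Hz

|f − 480| = 4, so f = 480 ± 4.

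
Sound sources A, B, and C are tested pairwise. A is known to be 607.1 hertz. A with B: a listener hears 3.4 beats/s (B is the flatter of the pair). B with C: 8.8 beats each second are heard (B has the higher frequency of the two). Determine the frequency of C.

B is below A, so f_B = 607.1 − 3.4 = 603.7 Hz.
C is below B, so f_C = 603.7 − 8.8 = 594.9 Hz.

594.9 Hz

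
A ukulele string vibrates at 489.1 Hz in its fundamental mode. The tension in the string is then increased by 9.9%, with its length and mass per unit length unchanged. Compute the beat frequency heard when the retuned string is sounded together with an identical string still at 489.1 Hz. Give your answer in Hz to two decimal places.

For a string, f ∝ √T, so the new frequency is 489.1·√1.099 = 512.7392 Hz.
f_beat = |512.7392 − 489.1| = 23.64 Hz.

23.64 Hz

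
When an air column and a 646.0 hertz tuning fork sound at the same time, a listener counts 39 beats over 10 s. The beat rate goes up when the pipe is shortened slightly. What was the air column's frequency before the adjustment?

649.9 Hz

Beat frequency = 39/10 = 3.9 Hz.
|f − 646.0| = 3.9, so the air column was at either 642.1 Hz or 649.9 Hz.
A shorter pipe has a higher fundamental; the adjustment raises the air column's frequency.
The beat rate rose, so the adjustment moved the air column further from 646.0 Hz — it was already above the reference.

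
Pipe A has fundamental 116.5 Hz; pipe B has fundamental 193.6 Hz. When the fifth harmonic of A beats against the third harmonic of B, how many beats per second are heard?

Fifth harmonic of the first: 5·116.5 = 582.5 Hz.
Third harmonic of the second: 3·193.6 = 580.8 Hz.
f_beat = |582.5 − 580.8| = 1.7 Hz.

1.7 Hz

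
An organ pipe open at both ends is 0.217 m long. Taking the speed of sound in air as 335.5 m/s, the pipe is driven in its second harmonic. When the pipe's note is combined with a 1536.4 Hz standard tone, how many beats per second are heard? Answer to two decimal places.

9.68 Hz

Open pipe: f_n = n·v/(2L) = 2·335.5/(2·0.217) = 1546.0829 Hz.
f_beat = |1546.0829 − 1536.4| = 9.68 Hz.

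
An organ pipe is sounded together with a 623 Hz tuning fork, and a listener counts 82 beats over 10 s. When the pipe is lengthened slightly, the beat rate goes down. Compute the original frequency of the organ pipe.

631.2 Hz

Beat frequency = 82/10 = 8.2 Hz.
|f − 623| = 8.2, so the organ pipe was at either 614.8 Hz or 631.2 Hz.
A longer pipe has a lower fundamental; the adjustment lowers the organ pipe's frequency.
The beat rate fell, so the adjustment moved the organ pipe toward 623 Hz — it must have started above the reference.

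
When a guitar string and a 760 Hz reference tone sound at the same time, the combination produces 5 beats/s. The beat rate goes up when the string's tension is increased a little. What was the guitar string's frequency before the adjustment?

765 Hz

|f − 760| = 5, so the guitar string was at either 755 Hz or 765 Hz.
Higher tension means higher frequency; the adjustment raises the guitar string's frequency.
The beat rate rose, so the adjustment moved the guitar string further from 760 Hz — it was already above the reference.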